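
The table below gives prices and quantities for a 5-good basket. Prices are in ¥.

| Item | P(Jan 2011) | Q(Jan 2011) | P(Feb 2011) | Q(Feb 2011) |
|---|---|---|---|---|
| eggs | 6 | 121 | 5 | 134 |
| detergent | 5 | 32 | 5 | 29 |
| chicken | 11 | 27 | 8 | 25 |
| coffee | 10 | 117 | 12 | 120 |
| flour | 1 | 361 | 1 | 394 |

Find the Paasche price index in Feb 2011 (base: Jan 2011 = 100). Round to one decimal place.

101.1

Paasche price index uses current-period quantities as weights.
ΣP(Feb 2011)·Q(Feb 2011) = 5×134 + 5×29 + 8×25 + 12×120 + 1×394 = 670 + 145 + 200 + 1440 + 394 = 2849
ΣP(Jan 2011)·Q(Feb 2011) = 6×134 + 5×29 + 11×25 + 10×120 + 1×394 = 804 + 145 + 275 + 1200 + 394 = 2818
Index = 2849 / 2818 × 100 = 101.1001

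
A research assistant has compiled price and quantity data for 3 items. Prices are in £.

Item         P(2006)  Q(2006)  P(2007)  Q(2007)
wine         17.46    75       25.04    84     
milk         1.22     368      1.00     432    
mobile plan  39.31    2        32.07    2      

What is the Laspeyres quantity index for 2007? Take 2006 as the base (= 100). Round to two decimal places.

112.80

Laspeyres quantity index uses base-period prices as weights.
ΣP(2006)·Q(2007) = 17.46×84 + 1.22×432 + 39.31×2 = 1466.64 + 527.04 + 78.62 = 2072.3
ΣP(2006)·Q(2006) = 17.46×75 + 1.22×368 + 39.31×2 = 1309.5 + 448.96 + 78.62 = 1837.08
Index = 2072.3 / 1837.08 × 100 = 112.8040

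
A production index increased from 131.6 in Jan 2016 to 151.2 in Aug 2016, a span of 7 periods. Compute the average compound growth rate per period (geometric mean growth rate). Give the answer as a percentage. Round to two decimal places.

Growth factor = (151.2/131.6)^(1/7) = (1.148936)^(1/7) = 1.020032
Growth rate = 1.020032 − 1 = 0.020032 = 2.0032%

2.00%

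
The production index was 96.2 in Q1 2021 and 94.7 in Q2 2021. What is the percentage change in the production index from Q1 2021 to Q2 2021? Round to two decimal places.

Change = (94.7 − 96.2) / 96.2 × 100
       = -1.5 / 96.2 × 100 = -1.5593%

-1.56%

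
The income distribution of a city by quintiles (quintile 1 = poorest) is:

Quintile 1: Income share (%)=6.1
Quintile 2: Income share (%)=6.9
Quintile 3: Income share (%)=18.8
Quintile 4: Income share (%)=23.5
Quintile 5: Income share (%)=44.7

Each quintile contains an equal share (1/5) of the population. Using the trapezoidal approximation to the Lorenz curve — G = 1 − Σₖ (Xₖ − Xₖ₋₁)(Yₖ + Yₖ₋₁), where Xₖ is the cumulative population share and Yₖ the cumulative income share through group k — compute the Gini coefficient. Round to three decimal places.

Cumulative income shares Yₖ: 0.0610, 0.1300, 0.3180, 0.5530, 1.0000
Σ (Xₖ−Xₖ₋₁)(Yₖ+Yₖ₋₁) = (1/5)(0.0610+0.0000) + (1/5)(0.1300+0.0610) + (1/5)(0.3180+0.1300) + (1/5)(0.5530+0.3180) + (1/5)(1.0000+0.5530)
  = 0.0122 + 0.0382 + 0.0896 + 0.1742 + 0.3106 = 0.6248
G = 1 − 0.6248 = 0.3752

0.375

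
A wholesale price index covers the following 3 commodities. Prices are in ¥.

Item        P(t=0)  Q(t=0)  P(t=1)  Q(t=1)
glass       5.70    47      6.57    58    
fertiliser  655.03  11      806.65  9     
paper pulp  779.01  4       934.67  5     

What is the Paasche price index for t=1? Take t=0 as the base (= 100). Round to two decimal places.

Paasche price index uses current-period quantities as weights.
ΣP(t=1)·Q(t=1) = 6.57×58 + 806.65×9 + 934.67×5 = 381.06 + 7259.85 + 4673.35 = 12314.26
ΣP(t=0)·Q(t=1) = 5.70×58 + 655.03×9 + 779.01×5 = 330.6 + 5895.27 + 3895.05 = 10120.92
Index = 12314.26 / 10120.92 × 100 = 121.6714

121.67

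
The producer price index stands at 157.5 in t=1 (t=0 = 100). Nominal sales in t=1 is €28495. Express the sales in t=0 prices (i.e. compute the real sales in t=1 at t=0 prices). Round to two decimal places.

Real = Nominal ÷ (Index/100) = 28495 ÷ (157.5/100)
     = 28495 ÷ 1.575 = 18092.0635

18092.06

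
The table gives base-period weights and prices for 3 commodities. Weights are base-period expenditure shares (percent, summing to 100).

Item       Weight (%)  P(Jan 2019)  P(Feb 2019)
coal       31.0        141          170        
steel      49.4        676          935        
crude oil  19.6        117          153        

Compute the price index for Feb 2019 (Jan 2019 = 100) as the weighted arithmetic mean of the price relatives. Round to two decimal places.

coal: 31.0 × (170/141) = 31.0 × 1.205674 = 37.3759
steel: 49.4 × (935/676) = 49.4 × 1.383136 = 68.3269
crude oil: 19.6 × (153/117) = 19.6 × 1.307692 = 25.6308
Index = Σ wᵢ·(p₁ᵢ/p₀ᵢ) = 37.3759 + 68.3269 + 25.6308 = 131.3336

131.33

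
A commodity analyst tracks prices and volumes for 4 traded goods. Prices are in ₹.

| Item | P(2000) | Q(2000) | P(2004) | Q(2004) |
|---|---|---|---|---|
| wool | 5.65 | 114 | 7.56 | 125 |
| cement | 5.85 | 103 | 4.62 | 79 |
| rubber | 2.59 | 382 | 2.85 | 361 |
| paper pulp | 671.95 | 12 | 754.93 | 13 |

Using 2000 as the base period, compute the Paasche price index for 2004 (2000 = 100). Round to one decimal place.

Paasche price index uses current-period quantities as weights.
ΣP(2004)·Q(2004) = 7.56×125 + 4.62×79 + 2.85×361 + 754.93×13 = 945 + 364.98 + 1028.85 + 9814.09 = 12152.92
ΣP(2000)·Q(2004) = 5.65×125 + 5.85×79 + 2.59×361 + 671.95×13 = 706.25 + 462.15 + 934.99 + 8735.35 = 10838.74
Index = 12152.92 / 10838.74 × 100 = 112.1248

112.1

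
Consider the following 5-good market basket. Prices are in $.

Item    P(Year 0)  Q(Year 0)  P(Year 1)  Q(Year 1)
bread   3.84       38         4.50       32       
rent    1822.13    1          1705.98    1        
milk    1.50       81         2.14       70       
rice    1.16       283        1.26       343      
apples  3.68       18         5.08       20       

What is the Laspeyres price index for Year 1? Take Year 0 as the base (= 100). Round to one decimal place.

Laspeyres price index uses base-period quantities as weights.
ΣP(Year 1)·Q(Year 0) = 4.50×38 + 1705.98×1 + 2.14×81 + 1.26×283 + 5.08×18 = 171 + 1705.98 + 173.34 + 356.58 + 91.44 = 2498.34
ΣP(Year 0)·Q(Year 0) = 3.84×38 + 1822.13×1 + 1.50×81 + 1.16×283 + 3.68×18 = 145.92 + 1822.13 + 121.5 + 328.28 + 66.24 = 2484.07
Index = 2498.34 / 2484.07 × 100 = 100.5745

100.6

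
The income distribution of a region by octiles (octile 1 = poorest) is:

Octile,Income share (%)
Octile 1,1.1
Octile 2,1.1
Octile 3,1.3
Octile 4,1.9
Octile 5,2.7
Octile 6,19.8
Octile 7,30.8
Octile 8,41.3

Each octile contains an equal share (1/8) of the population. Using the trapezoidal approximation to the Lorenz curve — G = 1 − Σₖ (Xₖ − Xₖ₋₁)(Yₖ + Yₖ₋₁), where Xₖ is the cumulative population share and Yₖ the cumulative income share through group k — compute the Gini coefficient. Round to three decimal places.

Cumulative income shares Yₖ: 0.0110, 0.0220, 0.0350, 0.0540, 0.0810, 0.2790, 0.5870, 1.0000
Σ (Xₖ−Xₖ₋₁)(Yₖ+Yₖ₋₁) = (1/8)(0.0110+0.0000) + (1/8)(0.0220+0.0110) + (1/8)(0.0350+0.0220) + (1/8)(0.0540+0.0350) + (1/8)(0.0810+0.0540) + (1/8)(0.2790+0.0810) + (1/8)(0.5870+0.2790) + (1/8)(1.0000+0.5870)
  = 0.0014 + 0.0041 + 0.0071 + 0.0111 + 0.0169 + 0.0450 + 0.1082 + 0.1984 = 0.3922
G = 1 − 0.3922 = 0.6078

0.608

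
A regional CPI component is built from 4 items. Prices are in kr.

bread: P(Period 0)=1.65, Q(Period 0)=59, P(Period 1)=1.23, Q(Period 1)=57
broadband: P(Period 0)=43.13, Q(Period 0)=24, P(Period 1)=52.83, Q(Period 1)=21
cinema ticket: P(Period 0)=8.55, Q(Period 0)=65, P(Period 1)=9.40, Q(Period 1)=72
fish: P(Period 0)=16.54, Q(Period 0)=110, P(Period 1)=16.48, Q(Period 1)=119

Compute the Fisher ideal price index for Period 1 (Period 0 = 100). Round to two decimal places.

106.92

Laspeyres component (base-period weights):
ΣP(Period 1)Q(Period 0) = 1.23×59 + 52.83×24 + 9.40×65 + 16.48×110 = 72.57 + 1267.92 + 611 + 1812.8 = 3764.29
ΣP(Period 0)Q(Period 0) = 1.65×59 + 43.13×24 + 8.55×65 + 16.54×110 = 97.35 + 1035.12 + 555.75 + 1819.4 = 3507.62
L = 3764.29 / 3507.62 × 100 = 107.3175
Paasche component (current-period weights):
ΣP(Period 1)Q(Period 1) = 1.23×57 + 52.83×21 + 9.40×72 + 16.48×119 = 70.11 + 1109.43 + 676.8 + 1961.12 = 3817.46
ΣP(Period 0)Q(Period 1) = 1.65×57 + 43.13×21 + 8.55×72 + 16.54×119 = 94.05 + 905.73 + 615.6 + 1968.26 = 3583.64
P = 3817.46 / 3583.64 × 100 = 106.5247
Fisher = √(L × P) = √(107.3175 × 106.5247) = 106.9203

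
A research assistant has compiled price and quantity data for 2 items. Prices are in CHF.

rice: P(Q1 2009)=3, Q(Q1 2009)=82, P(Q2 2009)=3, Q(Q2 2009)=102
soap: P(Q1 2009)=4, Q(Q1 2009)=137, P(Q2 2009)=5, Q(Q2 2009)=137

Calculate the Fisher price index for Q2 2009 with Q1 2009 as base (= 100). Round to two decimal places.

Laspeyres component (base-period weights):
ΣP(Q2 2009)Q(Q1 2009) = 3×82 + 5×137 = 246 + 685 = 931
ΣP(Q1 2009)Q(Q1 2009) = 3×82 + 4×137 = 246 + 548 = 794
L = 931 / 794 × 100 = 117.2544
Paasche component (current-period weights):
ΣP(Q2 2009)Q(Q2 2009) = 3×102 + 5×137 = 306 + 685 = 991
ΣP(Q1 2009)Q(Q2 2009) = 3×102 + 4×137 = 306 + 548 = 854
P = 991 / 854 × 100 = 116.0422
Fisher = √(L × P) = √(117.2544 × 116.0422) = 116.6467

116.65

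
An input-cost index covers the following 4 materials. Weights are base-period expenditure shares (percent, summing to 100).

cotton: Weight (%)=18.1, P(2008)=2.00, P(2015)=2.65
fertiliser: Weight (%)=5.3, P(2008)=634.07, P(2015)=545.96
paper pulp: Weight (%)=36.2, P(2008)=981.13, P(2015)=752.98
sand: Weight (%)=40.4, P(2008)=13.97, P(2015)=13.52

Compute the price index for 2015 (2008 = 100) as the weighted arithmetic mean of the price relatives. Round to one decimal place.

cotton: 18.1 × (2.65/2.00) = 18.1 × 1.325000 = 23.9825
fertiliser: 5.3 × (545.96/634.07) = 5.3 × 0.861041 = 4.5635
paper pulp: 36.2 × (752.98/981.13) = 36.2 × 0.767462 = 27.7821
sand: 40.4 × (13.52/13.97) = 40.4 × 0.967788 = 39.0986
Index = Σ wᵢ·(p₁ᵢ/p₀ᵢ) = 23.9825 + 4.5635 + 27.7821 + 39.0986 = 95.4268

95.4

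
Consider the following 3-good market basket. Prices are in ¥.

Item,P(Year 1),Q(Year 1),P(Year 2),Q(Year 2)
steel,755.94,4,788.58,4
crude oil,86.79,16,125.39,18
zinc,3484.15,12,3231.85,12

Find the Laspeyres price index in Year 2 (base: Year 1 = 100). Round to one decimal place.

95.1

Laspeyres price index uses base-period quantities as weights.
ΣP(Year 2)·Q(Year 1) = 788.58×4 + 125.39×16 + 3231.85×12 = 3154.32 + 2006.24 + 38782.2 = 43942.76
ΣP(Year 1)·Q(Year 1) = 755.94×4 + 86.79×16 + 3484.15×12 = 3023.76 + 1388.64 + 41809.8 = 46222.2
Index = 43942.76 / 46222.2 × 100 = 95.0685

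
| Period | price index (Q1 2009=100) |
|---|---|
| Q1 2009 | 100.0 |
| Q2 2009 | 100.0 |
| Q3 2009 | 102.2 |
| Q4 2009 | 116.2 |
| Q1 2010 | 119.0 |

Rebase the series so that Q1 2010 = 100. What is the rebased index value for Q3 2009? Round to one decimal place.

Rebased(Q3 2009) = 102.2 / 119.0 × 100 = 85.8824

85.9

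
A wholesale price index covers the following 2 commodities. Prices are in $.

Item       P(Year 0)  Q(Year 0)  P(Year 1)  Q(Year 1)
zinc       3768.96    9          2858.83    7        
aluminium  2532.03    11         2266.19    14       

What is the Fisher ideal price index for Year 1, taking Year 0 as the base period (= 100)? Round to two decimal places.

Laspeyres component (base-period weights):
ΣP(Year 1)Q(Year 0) = 2858.83×9 + 2266.19×11 = 25729.47 + 24928.09 = 50657.56
ΣP(Year 0)Q(Year 0) = 3768.96×9 + 2532.03×11 = 33920.64 + 27852.33 = 61772.97
L = 50657.56 / 61772.97 × 100 = 82.0060
Paasche component (current-period weights):
ΣP(Year 1)Q(Year 1) = 2858.83×7 + 2266.19×14 = 20011.81 + 31726.66 = 51738.47
ΣP(Year 0)Q(Year 1) = 3768.96×7 + 2532.03×14 = 26382.72 + 35448.42 = 61831.14
P = 51738.47 / 61831.14 × 100 = 83.6770
Fisher = √(L × P) = √(82.0060 × 83.6770) = 82.8373

82.84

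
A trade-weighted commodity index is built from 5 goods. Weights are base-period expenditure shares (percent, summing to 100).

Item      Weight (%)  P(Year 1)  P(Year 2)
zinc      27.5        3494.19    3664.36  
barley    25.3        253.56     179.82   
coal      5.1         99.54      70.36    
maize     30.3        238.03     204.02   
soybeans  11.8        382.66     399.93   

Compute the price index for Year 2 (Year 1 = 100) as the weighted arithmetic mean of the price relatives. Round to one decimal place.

zinc: 27.5 × (3664.36/3494.19) = 27.5 × 1.048701 = 28.8393
barley: 25.3 × (179.82/253.56) = 25.3 × 0.709181 = 17.9423
coal: 5.1 × (70.36/99.54) = 5.1 × 0.706852 = 3.6049
maize: 30.3 × (204.02/238.03) = 30.3 × 0.857119 = 25.9707
soybeans: 11.8 × (399.93/382.66) = 11.8 × 1.045131 = 12.3326
Index = Σ wᵢ·(p₁ᵢ/p₀ᵢ) = 28.8393 + 17.9423 + 3.6049 + 25.9707 + 12.3326 = 88.6898

88.7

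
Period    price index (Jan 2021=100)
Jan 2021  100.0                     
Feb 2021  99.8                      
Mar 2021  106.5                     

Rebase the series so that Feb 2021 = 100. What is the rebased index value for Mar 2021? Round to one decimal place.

106.7

Rebased(Mar 2021) = 106.5 / 99.8 × 100 = 106.7134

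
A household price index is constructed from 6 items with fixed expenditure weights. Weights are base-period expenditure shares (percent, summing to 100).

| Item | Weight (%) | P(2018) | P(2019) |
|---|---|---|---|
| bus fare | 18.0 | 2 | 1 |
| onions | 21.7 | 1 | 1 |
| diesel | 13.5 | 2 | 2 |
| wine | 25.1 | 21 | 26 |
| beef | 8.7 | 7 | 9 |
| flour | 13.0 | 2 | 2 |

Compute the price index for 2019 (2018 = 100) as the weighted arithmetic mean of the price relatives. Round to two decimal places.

99.46

bus fare: 18.0 × (1/2) = 18.0 × 0.500000 = 9.0000
onions: 21.7 × (1/1) = 21.7 × 1.000000 = 21.7000
diesel: 13.5 × (2/2) = 13.5 × 1.000000 = 13.5000
wine: 25.1 × (26/21) = 25.1 × 1.238095 = 31.0762
beef: 8.7 × (9/7) = 8.7 × 1.285714 = 11.1857
flour: 13.0 × (2/2) = 13.0 × 1.000000 = 13.0000
Index = Σ wᵢ·(p₁ᵢ/p₀ᵢ) = 9.0000 + 21.7000 + 13.5000 + 31.0762 + 11.1857 + 13.0000 = 99.4619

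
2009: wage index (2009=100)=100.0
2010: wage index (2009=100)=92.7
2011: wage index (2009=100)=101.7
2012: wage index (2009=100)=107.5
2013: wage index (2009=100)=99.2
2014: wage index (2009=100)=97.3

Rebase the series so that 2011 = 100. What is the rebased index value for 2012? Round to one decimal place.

Rebased(2012) = 107.5 / 101.7 × 100 = 105.7030

105.7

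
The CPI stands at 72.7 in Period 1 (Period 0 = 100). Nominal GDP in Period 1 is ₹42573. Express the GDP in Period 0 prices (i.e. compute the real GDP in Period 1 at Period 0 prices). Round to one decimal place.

58559.8

Real = Nominal ÷ (Index/100) = 42573 ÷ (72.7/100)
     = 42573 ÷ 0.727 = 58559.8349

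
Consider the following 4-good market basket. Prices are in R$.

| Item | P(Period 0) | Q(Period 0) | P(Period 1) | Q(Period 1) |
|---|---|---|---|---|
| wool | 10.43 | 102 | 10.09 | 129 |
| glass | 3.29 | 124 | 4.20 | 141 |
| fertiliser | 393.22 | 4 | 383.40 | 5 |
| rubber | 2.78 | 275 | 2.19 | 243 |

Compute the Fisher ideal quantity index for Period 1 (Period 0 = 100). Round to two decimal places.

117.34

Laspeyres component (base-period weights):
ΣP(Period 0)Q(Period 1) = 10.43×129 + 3.29×141 + 393.22×5 + 2.78×243 = 1345.47 + 463.89 + 1966.1 + 675.54 = 4451
ΣP(Period 0)Q(Period 0) = 10.43×102 + 3.29×124 + 393.22×4 + 2.78×275 = 1063.86 + 407.96 + 1572.88 + 764.5 = 3809.2
L = 4451 / 3809.2 × 100 = 116.8487
Paasche component (current-period weights):
ΣP(Period 1)Q(Period 1) = 10.09×129 + 4.20×141 + 383.40×5 + 2.19×243 = 1301.61 + 592.2 + 1917 + 532.17 = 4342.98
ΣP(Period 1)Q(Period 0) = 10.09×102 + 4.20×124 + 383.40×4 + 2.19×275 = 1029.18 + 520.8 + 1533.6 + 602.25 = 3685.83
P = 4342.98 / 3685.83 × 100 = 117.8291
Fisher = √(L × P) = √(116.8487 × 117.8291) = 117.3379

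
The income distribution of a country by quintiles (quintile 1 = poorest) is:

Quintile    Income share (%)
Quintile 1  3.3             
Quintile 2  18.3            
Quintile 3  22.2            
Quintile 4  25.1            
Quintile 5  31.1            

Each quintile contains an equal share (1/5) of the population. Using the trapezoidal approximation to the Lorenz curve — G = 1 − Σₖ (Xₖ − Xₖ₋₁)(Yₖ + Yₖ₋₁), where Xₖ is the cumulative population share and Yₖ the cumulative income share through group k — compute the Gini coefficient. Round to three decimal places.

0.250

Cumulative income shares Yₖ: 0.0330, 0.2160, 0.4380, 0.6890, 1.0000
Σ (Xₖ−Xₖ₋₁)(Yₖ+Yₖ₋₁) = (1/5)(0.0330+0.0000) + (1/5)(0.2160+0.0330) + (1/5)(0.4380+0.2160) + (1/5)(0.6890+0.4380) + (1/5)(1.0000+0.6890)
  = 0.0066 + 0.0498 + 0.1308 + 0.2254 + 0.3378 = 0.7504
G = 1 − 0.7504 = 0.2496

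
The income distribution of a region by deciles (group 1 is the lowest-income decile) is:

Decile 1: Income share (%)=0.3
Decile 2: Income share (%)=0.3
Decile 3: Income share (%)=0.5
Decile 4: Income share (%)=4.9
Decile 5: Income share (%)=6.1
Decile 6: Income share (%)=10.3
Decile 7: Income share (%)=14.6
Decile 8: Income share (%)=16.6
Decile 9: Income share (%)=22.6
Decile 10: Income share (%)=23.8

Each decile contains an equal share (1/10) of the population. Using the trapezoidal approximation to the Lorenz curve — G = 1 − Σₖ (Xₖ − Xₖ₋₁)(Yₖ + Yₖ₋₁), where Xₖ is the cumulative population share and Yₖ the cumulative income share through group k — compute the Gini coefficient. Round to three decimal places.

Cumulative income shares Yₖ: 0.0030, 0.0060, 0.0110, 0.0600, 0.1210, 0.2240, 0.3700, 0.5360, 0.7620, 1.0000
Σ (Xₖ−Xₖ₋₁)(Yₖ+Yₖ₋₁) = (1/10)(0.0030+0.0000) + (1/10)(0.0060+0.0030) + (1/10)(0.0110+0.0060) + (1/10)(0.0600+0.0110) + (1/10)(0.1210+0.0600) + (1/10)(0.2240+0.1210) + (1/10)(0.3700+0.2240) + (1/10)(0.5360+0.3700) + (1/10)(0.7620+0.5360) + (1/10)(1.0000+0.7620)
  = 0.0003 + 0.0009 + 0.0017 + 0.0071 + 0.0181 + 0.0345 + 0.0594 + 0.0906 + 0.1298 + 0.1762 = 0.5186
G = 1 − 0.5186 = 0.4814

0.481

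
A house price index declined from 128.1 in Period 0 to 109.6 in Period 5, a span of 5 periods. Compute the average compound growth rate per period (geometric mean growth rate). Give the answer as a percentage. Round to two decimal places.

Growth factor = (109.6/128.1)^(1/5) = (0.855582)^(1/5) = 0.969287
Growth rate = 0.969287 − 1 = -0.030713 = -3.0713%

-3.07%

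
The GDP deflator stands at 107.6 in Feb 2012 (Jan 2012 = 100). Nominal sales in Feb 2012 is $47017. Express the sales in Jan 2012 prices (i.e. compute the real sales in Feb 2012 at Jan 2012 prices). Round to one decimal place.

43696.1

Real = Nominal ÷ (Index/100) = 47017 ÷ (107.6/100)
     = 47017 ÷ 1.076 = 43696.0967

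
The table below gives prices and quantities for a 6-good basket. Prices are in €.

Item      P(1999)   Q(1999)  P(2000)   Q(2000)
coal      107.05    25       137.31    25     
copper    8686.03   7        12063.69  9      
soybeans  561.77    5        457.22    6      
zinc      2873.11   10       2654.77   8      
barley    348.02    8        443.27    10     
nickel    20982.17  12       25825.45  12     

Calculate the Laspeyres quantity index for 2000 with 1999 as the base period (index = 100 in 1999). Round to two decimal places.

Laspeyres quantity index uses base-period prices as weights.
ΣP(1999)·Q(2000) = 107.05×25 + 8686.03×9 + 561.77×6 + 2873.11×8 + 348.02×10 + 20982.17×12 = 2676.25 + 78174.27 + 3370.62 + 22984.88 + 3480.2 + 251786.04 = 362472.26
ΣP(1999)·Q(1999) = 107.05×25 + 8686.03×7 + 561.77×5 + 2873.11×10 + 348.02×8 + 20982.17×12 = 2676.25 + 60802.21 + 2808.85 + 28731.1 + 2784.16 + 251786.04 = 349588.61
Index = 362472.26 / 349588.61 × 100 = 103.6854

103.69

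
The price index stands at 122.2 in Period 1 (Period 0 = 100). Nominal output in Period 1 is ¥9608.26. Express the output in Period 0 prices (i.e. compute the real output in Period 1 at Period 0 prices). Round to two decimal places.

7862.73

Real = Nominal ÷ (Index/100) = 9608.26 ÷ (122.2/100)
     = 9608.26 ÷ 1.222 = 7862.7332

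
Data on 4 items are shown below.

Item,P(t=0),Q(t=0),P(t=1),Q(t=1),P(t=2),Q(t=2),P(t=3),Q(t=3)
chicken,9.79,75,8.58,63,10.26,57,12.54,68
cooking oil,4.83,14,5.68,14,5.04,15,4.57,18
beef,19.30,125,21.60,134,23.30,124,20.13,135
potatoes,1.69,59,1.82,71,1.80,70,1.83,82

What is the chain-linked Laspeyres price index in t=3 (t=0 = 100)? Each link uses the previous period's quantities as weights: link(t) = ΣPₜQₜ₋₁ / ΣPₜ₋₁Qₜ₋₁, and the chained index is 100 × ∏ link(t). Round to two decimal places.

Link t=0→t=1:
ΣP(t=1)Q(t=0) = 8.58×75 + 5.68×14 + 21.60×125 + 1.82×59 = 643.5 + 79.52 + 2700 + 107.38 = 3530.4
ΣP(t=0)Q(t=0) = 9.79×75 + 4.83×14 + 19.30×125 + 1.69×59 = 734.25 + 67.62 + 2412.5 + 99.71 = 3314.08
link = 3530.4/3314.08 = 1.065273
Link t=1→t=2:
ΣP(t=2)Q(t=1) = 10.26×63 + 5.04×14 + 23.30×134 + 1.80×71 = 646.38 + 70.56 + 3122.2 + 127.8 = 3966.94
ΣP(t=1)Q(t=1) = 8.58×63 + 5.68×14 + 21.60×134 + 1.82×71 = 540.54 + 79.52 + 2894.4 + 129.22 = 3643.68
link = 3966.94/3643.68 = 1.088718
Link t=2→t=3:
ΣP(t=3)Q(t=2) = 12.54×57 + 4.57×15 + 20.13×124 + 1.83×70 = 714.78 + 68.55 + 2496.12 + 128.1 = 3407.55
ΣP(t=2)Q(t=2) = 10.26×57 + 5.04×15 + 23.30×124 + 1.80×70 = 584.82 + 75.6 + 2889.2 + 126 = 3675.62
link = 3407.55/3675.62 = 0.927068
Chained index = 100 × 1.065273 × 1.088718 × 0.927068 = 107.5197

107.52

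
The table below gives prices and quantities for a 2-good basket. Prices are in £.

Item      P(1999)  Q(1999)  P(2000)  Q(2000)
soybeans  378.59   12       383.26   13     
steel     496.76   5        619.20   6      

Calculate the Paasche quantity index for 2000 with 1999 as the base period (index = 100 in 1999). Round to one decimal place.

Paasche quantity index uses current-period prices as weights.
ΣP(2000)·Q(2000) = 383.26×13 + 619.20×6 = 4982.38 + 3715.2 = 8697.58
ΣP(2000)·Q(1999) = 383.26×12 + 619.20×5 = 4599.12 + 3096 = 7695.12
Index = 8697.58 / 7695.12 × 100 = 113.0272

113.0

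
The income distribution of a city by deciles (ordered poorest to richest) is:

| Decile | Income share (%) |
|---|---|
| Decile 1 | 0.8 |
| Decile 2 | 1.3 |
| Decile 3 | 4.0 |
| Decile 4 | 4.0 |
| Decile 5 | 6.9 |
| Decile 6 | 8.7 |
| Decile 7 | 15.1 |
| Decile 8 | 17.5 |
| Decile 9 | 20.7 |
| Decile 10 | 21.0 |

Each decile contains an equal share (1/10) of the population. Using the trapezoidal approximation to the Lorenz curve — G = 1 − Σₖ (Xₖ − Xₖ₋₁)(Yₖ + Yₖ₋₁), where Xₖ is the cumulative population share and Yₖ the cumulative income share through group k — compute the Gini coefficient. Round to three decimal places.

0.420

Cumulative income shares Yₖ: 0.0080, 0.0210, 0.0610, 0.1010, 0.1700, 0.2570, 0.4080, 0.5830, 0.7900, 1.0000
Σ (Xₖ−Xₖ₋₁)(Yₖ+Yₖ₋₁) = (1/10)(0.0080+0.0000) + (1/10)(0.0210+0.0080) + (1/10)(0.0610+0.0210) + (1/10)(0.1010+0.0610) + (1/10)(0.1700+0.1010) + (1/10)(0.2570+0.1700) + (1/10)(0.4080+0.2570) + (1/10)(0.5830+0.4080) + (1/10)(0.7900+0.5830) + (1/10)(1.0000+0.7900)
  = 0.0008 + 0.0029 + 0.0082 + 0.0162 + 0.0271 + 0.0427 + 0.0665 + 0.0991 + 0.1373 + 0.1790 = 0.5798
G = 1 − 0.5798 = 0.4202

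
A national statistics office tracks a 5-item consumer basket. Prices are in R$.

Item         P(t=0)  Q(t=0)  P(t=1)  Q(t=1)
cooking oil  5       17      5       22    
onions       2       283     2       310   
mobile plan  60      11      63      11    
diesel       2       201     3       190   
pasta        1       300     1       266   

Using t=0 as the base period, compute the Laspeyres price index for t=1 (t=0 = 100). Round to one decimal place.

111.6

Laspeyres price index uses base-period quantities as weights.
ΣP(t=1)·Q(t=0) = 5×17 + 2×283 + 63×11 + 3×201 + 1×300 = 85 + 566 + 693 + 603 + 300 = 2247
ΣP(t=0)·Q(t=0) = 5×17 + 2×283 + 60×11 + 2×201 + 1×300 = 85 + 566 + 660 + 402 + 300 = 2013
Index = 2247 / 2013 × 100 = 111.6244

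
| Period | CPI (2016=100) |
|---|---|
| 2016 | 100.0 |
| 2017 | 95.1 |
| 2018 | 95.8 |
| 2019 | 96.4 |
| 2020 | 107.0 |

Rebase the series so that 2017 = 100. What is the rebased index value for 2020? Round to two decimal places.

112.51

Rebased(2020) = 107.0 / 95.1 × 100 = 112.5131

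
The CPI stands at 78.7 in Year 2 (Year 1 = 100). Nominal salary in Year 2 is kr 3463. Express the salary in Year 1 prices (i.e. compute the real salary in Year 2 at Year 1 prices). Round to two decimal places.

4400.25

Real = Nominal ÷ (Index/100) = 3463 ÷ (78.7/100)
     = 3463 ÷ 0.787 = 4400.2541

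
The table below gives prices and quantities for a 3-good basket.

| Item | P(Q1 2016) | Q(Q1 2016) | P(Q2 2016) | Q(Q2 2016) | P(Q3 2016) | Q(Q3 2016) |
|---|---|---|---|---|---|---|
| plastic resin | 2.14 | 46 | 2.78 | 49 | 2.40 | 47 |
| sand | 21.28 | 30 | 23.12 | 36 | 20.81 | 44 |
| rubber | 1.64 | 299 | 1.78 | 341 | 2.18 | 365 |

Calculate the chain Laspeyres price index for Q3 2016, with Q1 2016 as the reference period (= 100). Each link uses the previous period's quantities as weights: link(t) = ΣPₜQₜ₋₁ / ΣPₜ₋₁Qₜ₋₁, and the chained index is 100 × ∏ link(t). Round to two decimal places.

Link Q1 2016→Q2 2016:
ΣP(Q2 2016)Q(Q1 2016) = 2.78×46 + 23.12×30 + 1.78×299 = 127.88 + 693.6 + 532.22 = 1353.7
ΣP(Q1 2016)Q(Q1 2016) = 2.14×46 + 21.28×30 + 1.64×299 = 98.44 + 638.4 + 490.36 = 1227.2
link = 1353.7/1227.2 = 1.103080
Link Q2 2016→Q3 2016:
ΣP(Q3 2016)Q(Q2 2016) = 2.40×49 + 20.81×36 + 2.18×341 = 117.6 + 749.16 + 743.38 = 1610.14
ΣP(Q2 2016)Q(Q2 2016) = 2.78×49 + 23.12×36 + 1.78×341 = 136.22 + 832.32 + 606.98 = 1575.52
link = 1610.14/1575.52 = 1.021974
Chained index = 100 × 1.103080 × 1.021974 = 112.7319

112.73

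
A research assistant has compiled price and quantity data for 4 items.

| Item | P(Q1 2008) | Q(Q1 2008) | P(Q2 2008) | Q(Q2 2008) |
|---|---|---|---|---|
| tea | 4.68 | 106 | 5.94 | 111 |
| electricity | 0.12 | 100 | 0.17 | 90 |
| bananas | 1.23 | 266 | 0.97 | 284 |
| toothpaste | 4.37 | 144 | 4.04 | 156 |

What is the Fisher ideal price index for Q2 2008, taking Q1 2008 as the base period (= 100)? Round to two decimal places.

Laspeyres component (base-period weights):
ΣP(Q2 2008)Q(Q1 2008) = 5.94×106 + 0.17×100 + 0.97×266 + 4.04×144 = 629.64 + 17 + 258.02 + 581.76 = 1486.42
ΣP(Q1 2008)Q(Q1 2008) = 4.68×106 + 0.12×100 + 1.23×266 + 4.37×144 = 496.08 + 12 + 327.18 + 629.28 = 1464.54
L = 1486.42 / 1464.54 × 100 = 101.4940
Paasche component (current-period weights):
ΣP(Q2 2008)Q(Q2 2008) = 5.94×111 + 0.17×90 + 0.97×284 + 4.04×156 = 659.34 + 15.3 + 275.48 + 630.24 = 1580.36
ΣP(Q1 2008)Q(Q2 2008) = 4.68×111 + 0.12×90 + 1.23×284 + 4.37×156 = 519.48 + 10.8 + 349.32 + 681.72 = 1561.32
P = 1580.36 / 1561.32 × 100 = 101.2195
Fisher = √(L × P) = √(101.4940 × 101.2195) = 101.3566

101.36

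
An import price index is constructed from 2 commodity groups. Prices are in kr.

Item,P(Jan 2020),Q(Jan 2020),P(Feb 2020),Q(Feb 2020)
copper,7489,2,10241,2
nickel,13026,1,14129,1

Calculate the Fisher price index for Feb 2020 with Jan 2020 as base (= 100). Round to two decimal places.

123.59

Laspeyres component (base-period weights):
ΣP(Feb 2020)Q(Jan 2020) = 10241×2 + 14129×1 = 20482 + 14129 = 34611
ΣP(Jan 2020)Q(Jan 2020) = 7489×2 + 13026×1 = 14978 + 13026 = 28004
L = 34611 / 28004 × 100 = 123.5931
Paasche component (current-period weights):
ΣP(Feb 2020)Q(Feb 2020) = 10241×2 + 14129×1 = 20482 + 14129 = 34611
ΣP(Jan 2020)Q(Feb 2020) = 7489×2 + 13026×1 = 14978 + 13026 = 28004
P = 34611 / 28004 × 100 = 123.5931
Fisher = √(L × P) = √(123.5931 × 123.5931) = 123.5931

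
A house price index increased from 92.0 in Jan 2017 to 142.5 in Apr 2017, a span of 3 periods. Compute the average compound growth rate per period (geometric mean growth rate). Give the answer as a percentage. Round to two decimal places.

15.70%

Growth factor = (142.5/92.0)^(1/3) = (1.548913)^(1/3) = 1.157024
Growth rate = 1.157024 − 1 = 0.157024 = 15.7024%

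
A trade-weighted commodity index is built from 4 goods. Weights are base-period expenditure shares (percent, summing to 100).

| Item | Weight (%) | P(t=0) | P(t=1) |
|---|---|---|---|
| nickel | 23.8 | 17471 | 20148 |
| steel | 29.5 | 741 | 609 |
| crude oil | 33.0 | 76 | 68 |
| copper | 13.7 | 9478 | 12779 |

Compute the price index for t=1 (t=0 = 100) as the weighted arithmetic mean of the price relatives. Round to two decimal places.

nickel: 23.8 × (20148/17471) = 23.8 × 1.153225 = 27.4468
steel: 29.5 × (609/741) = 29.5 × 0.821862 = 24.2449
crude oil: 33.0 × (68/76) = 33.0 × 0.894737 = 29.5263
copper: 13.7 × (12779/9478) = 13.7 × 1.348280 = 18.4714
Index = Σ wᵢ·(p₁ᵢ/p₀ᵢ) = 27.4468 + 24.2449 + 29.5263 + 18.4714 = 99.6895

99.69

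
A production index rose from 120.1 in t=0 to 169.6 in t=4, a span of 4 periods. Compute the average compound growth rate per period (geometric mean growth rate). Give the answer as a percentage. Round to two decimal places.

9.01%

Growth factor = (169.6/120.1)^(1/4) = (1.412157)^(1/4) = 1.090111
Growth rate = 1.090111 − 1 = 0.090111 = 9.0111%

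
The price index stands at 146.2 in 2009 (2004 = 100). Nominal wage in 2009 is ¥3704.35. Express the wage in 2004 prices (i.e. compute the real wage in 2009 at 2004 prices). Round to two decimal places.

Real = Nominal ÷ (Index/100) = 3704.35 ÷ (146.2/100)
     = 3704.35 ÷ 1.462 = 2533.7551

2533.76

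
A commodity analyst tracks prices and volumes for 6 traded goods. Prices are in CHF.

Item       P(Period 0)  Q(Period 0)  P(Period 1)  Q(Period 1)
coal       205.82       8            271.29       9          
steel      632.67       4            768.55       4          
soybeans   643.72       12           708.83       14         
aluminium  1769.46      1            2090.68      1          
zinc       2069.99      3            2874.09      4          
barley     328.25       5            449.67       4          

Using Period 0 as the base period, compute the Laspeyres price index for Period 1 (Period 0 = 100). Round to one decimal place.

124.1

Laspeyres price index uses base-period quantities as weights.
ΣP(Period 1)·Q(Period 0) = 271.29×8 + 768.55×4 + 708.83×12 + 2090.68×1 + 2874.09×3 + 449.67×5 = 2170.32 + 3074.2 + 8505.96 + 2090.68 + 8622.27 + 2248.35 = 26711.78
ΣP(Period 0)·Q(Period 0) = 205.82×8 + 632.67×4 + 643.72×12 + 1769.46×1 + 2069.99×3 + 328.25×5 = 1646.56 + 2530.68 + 7724.64 + 1769.46 + 6209.97 + 1641.25 = 21522.56
Index = 26711.78 / 21522.56 × 100 = 124.1106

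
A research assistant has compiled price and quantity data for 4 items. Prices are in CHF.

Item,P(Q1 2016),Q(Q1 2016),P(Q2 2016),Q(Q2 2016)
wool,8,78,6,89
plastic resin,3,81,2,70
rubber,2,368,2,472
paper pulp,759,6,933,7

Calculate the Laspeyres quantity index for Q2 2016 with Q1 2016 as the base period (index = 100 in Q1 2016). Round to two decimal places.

Laspeyres quantity index uses base-period prices as weights.
ΣP(Q1 2016)·Q(Q2 2016) = 8×89 + 3×70 + 2×472 + 759×7 = 712 + 210 + 944 + 5313 = 7179
ΣP(Q1 2016)·Q(Q1 2016) = 8×78 + 3×81 + 2×368 + 759×6 = 624 + 243 + 736 + 4554 = 6157
Index = 7179 / 6157 × 100 = 116.5990

116.60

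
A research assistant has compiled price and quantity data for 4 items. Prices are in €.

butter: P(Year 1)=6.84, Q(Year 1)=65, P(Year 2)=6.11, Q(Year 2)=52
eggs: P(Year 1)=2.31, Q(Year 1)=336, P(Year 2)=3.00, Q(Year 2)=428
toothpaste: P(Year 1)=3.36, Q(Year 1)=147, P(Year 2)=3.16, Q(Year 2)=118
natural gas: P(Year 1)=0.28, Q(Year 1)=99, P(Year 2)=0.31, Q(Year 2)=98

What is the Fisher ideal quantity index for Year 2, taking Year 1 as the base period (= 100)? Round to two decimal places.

Laspeyres component (base-period weights):
ΣP(Year 1)Q(Year 2) = 6.84×52 + 2.31×428 + 3.36×118 + 0.28×98 = 355.68 + 988.68 + 396.48 + 27.44 = 1768.28
ΣP(Year 1)Q(Year 1) = 6.84×65 + 2.31×336 + 3.36×147 + 0.28×99 = 444.6 + 776.16 + 493.92 + 27.72 = 1742.4
L = 1768.28 / 1742.4 × 100 = 101.4853
Paasche component (current-period weights):
ΣP(Year 2)Q(Year 2) = 6.11×52 + 3.00×428 + 3.16×118 + 0.31×98 = 317.72 + 1284 + 372.88 + 30.38 = 2004.98
ΣP(Year 2)Q(Year 1) = 6.11×65 + 3.00×336 + 3.16×147 + 0.31×99 = 397.15 + 1008 + 464.52 + 30.69 = 1900.36
P = 2004.98 / 1900.36 × 100 = 105.5053
Fisher = √(L × P) = √(101.4853 × 105.5053) = 103.4758

103.48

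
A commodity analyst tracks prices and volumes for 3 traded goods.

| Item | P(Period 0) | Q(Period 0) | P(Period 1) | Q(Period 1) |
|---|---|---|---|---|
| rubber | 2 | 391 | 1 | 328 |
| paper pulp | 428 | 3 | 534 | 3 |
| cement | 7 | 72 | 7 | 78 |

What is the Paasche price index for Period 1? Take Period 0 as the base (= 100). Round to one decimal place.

Paasche price index uses current-period quantities as weights.
ΣP(Period 1)·Q(Period 1) = 1×328 + 534×3 + 7×78 = 328 + 1602 + 546 = 2476
ΣP(Period 0)·Q(Period 1) = 2×328 + 428×3 + 7×78 = 656 + 1284 + 546 = 2486
Index = 2476 / 2486 × 100 = 99.5977

99.6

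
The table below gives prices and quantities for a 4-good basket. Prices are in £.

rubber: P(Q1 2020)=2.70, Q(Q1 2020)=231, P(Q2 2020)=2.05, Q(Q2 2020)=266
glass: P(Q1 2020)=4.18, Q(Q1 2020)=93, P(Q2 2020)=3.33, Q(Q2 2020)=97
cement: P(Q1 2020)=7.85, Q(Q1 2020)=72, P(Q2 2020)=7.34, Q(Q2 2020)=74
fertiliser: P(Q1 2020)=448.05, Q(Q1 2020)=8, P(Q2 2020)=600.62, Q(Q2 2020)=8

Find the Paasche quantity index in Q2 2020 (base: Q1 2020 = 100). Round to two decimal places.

101.63

Paasche quantity index uses current-period prices as weights.
ΣP(Q2 2020)·Q(Q2 2020) = 2.05×266 + 3.33×97 + 7.34×74 + 600.62×8 = 545.3 + 323.01 + 543.16 + 4804.96 = 6216.43
ΣP(Q2 2020)·Q(Q1 2020) = 2.05×231 + 3.33×93 + 7.34×72 + 600.62×8 = 473.55 + 309.69 + 528.48 + 4804.96 = 6116.68
Index = 6216.43 / 6116.68 × 100 = 101.6308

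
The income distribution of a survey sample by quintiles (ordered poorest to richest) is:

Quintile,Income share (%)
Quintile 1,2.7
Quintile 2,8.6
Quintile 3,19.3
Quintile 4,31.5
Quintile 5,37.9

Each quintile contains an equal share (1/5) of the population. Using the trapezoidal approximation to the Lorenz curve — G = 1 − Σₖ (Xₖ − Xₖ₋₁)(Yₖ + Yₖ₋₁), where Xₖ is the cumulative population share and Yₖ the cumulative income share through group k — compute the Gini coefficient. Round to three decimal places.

0.373

Cumulative income shares Yₖ: 0.0270, 0.1130, 0.3060, 0.6210, 1.0000
Σ (Xₖ−Xₖ₋₁)(Yₖ+Yₖ₋₁) = (1/5)(0.0270+0.0000) + (1/5)(0.1130+0.0270) + (1/5)(0.3060+0.1130) + (1/5)(0.6210+0.3060) + (1/5)(1.0000+0.6210)
  = 0.0054 + 0.0280 + 0.0838 + 0.1854 + 0.3242 = 0.6268
G = 1 − 0.6268 = 0.3732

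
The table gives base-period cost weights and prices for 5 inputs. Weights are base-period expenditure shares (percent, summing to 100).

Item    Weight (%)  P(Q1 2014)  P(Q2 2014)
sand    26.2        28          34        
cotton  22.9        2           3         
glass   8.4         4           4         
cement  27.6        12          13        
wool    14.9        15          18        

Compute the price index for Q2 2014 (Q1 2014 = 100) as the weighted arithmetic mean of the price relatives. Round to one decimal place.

sand: 26.2 × (34/28) = 26.2 × 1.214286 = 31.8143
cotton: 22.9 × (3/2) = 22.9 × 1.500000 = 34.3500
glass: 8.4 × (4/4) = 8.4 × 1.000000 = 8.4000
cement: 27.6 × (13/12) = 27.6 × 1.083333 = 29.9000
wool: 14.9 × (18/15) = 14.9 × 1.200000 = 17.8800
Index = Σ wᵢ·(p₁ᵢ/p₀ᵢ) = 31.8143 + 34.3500 + 8.4000 + 29.9000 + 17.8800 = 122.3443

122.3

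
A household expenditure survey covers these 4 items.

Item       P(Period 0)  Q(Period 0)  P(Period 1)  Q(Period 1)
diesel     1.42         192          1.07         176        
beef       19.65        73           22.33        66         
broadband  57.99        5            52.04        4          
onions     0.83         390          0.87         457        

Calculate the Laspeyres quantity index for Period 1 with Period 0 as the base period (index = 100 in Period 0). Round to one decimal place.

Laspeyres quantity index uses base-period prices as weights.
ΣP(Period 0)·Q(Period 1) = 1.42×176 + 19.65×66 + 57.99×4 + 0.83×457 = 249.92 + 1296.9 + 231.96 + 379.31 = 2158.09
ΣP(Period 0)·Q(Period 0) = 1.42×192 + 19.65×73 + 57.99×5 + 0.83×390 = 272.64 + 1434.45 + 289.95 + 323.7 = 2320.74
Index = 2158.09 / 2320.74 × 100 = 92.9915

93.0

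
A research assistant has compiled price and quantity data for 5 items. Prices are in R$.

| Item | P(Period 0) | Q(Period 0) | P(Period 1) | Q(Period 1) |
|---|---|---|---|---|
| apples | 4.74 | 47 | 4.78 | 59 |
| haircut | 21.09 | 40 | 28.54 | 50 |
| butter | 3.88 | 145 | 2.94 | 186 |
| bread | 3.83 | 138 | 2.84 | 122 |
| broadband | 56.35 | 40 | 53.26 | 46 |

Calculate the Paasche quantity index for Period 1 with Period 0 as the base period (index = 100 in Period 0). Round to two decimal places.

117.09

Paasche quantity index uses current-period prices as weights.
ΣP(Period 1)·Q(Period 1) = 4.78×59 + 28.54×50 + 2.94×186 + 2.84×122 + 53.26×46 = 282.02 + 1427 + 546.84 + 346.48 + 2449.96 = 5052.3
ΣP(Period 1)·Q(Period 0) = 4.78×47 + 28.54×40 + 2.94×145 + 2.84×138 + 53.26×40 = 224.66 + 1141.6 + 426.3 + 391.92 + 2130.4 = 4314.88
Index = 5052.3 / 4314.88 × 100 = 117.0902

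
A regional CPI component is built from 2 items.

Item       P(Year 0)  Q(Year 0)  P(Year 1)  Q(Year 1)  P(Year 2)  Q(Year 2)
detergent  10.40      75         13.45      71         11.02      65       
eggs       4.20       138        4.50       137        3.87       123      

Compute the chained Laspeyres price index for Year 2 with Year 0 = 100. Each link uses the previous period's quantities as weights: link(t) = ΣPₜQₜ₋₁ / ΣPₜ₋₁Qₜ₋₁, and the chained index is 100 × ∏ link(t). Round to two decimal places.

Link Year 0→Year 1:
ΣP(Year 1)Q(Year 0) = 13.45×75 + 4.50×138 = 1008.75 + 621 = 1629.75
ΣP(Year 0)Q(Year 0) = 10.40×75 + 4.20×138 = 780 + 579.6 = 1359.6
link = 1629.75/1359.6 = 1.198698
Link Year 1→Year 2:
ΣP(Year 2)Q(Year 1) = 11.02×71 + 3.87×137 = 782.42 + 530.19 = 1312.61
ΣP(Year 1)Q(Year 1) = 13.45×71 + 4.50×137 = 954.95 + 616.5 = 1571.45
link = 1312.61/1571.45 = 0.835286
Chained index = 100 × 1.198698 × 0.835286 = 100.1256

100.13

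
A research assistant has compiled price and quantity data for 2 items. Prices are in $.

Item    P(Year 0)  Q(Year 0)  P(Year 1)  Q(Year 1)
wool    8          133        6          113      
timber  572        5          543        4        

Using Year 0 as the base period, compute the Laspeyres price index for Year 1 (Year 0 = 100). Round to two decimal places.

89.53

Laspeyres price index uses base-period quantities as weights.
ΣP(Year 1)·Q(Year 0) = 6×133 + 543×5 = 798 + 2715 = 3513
ΣP(Year 0)·Q(Year 0) = 8×133 + 572×5 = 1064 + 2860 = 3924
Index = 3513 / 3924 × 100 = 89.5260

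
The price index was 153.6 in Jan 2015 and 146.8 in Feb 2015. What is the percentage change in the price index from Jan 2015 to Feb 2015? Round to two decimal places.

-4.43%

Change = (146.8 − 153.6) / 153.6 × 100
       = -6.8 / 153.6 × 100 = -4.4271%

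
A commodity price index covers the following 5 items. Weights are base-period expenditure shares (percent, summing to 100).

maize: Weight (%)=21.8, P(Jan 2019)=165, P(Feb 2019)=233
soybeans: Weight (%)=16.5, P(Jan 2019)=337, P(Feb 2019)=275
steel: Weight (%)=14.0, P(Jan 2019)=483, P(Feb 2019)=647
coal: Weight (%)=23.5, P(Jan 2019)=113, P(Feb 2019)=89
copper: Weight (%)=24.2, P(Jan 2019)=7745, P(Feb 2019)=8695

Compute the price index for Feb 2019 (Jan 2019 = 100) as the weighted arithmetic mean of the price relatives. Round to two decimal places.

108.68

maize: 21.8 × (233/165) = 21.8 × 1.412121 = 30.7842
soybeans: 16.5 × (275/337) = 16.5 × 0.816024 = 13.4644
steel: 14.0 × (647/483) = 14.0 × 1.339545 = 18.7536
coal: 23.5 × (89/113) = 23.5 × 0.787611 = 18.5088
copper: 24.2 × (8695/7745) = 24.2 × 1.122660 = 27.1684
Index = Σ wᵢ·(p₁ᵢ/p₀ᵢ) = 30.7842 + 13.4644 + 18.7536 + 18.5088 + 27.1684 = 108.6795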